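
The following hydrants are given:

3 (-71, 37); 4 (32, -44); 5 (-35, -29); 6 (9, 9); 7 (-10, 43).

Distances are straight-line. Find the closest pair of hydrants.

6 and 7

Pairwise distances:
3–4: 131.0
3–5: 75.2
3–6: 84.8
3–7: 61.3
4–5: 68.7
4–6: 57.8
4–7: 96.6
5–6: 58.1
5–7: 76.2
6–7: 38.9
Closest pair: 6–7 at 38.9.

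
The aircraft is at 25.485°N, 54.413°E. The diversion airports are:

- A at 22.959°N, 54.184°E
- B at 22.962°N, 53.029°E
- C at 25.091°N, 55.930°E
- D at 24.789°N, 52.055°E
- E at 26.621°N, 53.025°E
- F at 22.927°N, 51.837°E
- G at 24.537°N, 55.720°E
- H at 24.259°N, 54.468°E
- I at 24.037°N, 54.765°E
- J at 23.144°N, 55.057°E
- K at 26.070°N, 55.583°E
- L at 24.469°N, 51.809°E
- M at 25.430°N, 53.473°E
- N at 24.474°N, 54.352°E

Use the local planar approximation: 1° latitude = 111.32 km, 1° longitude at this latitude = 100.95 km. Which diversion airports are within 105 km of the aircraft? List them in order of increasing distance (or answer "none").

M

Distances from 25.485°N, 54.413°E:
A: √((-2.526·111.32)² + (-0.229·100.95)²) = √(79070.24560 + 534.42112) = 282.143 km
B: √((-2.523·111.32)² + (-1.384·100.95)²) = √(78882.54182 + 19520.22534) = 313.692 km
C: √((-0.394·111.32)² + (1.517·100.95)²) = √(1923.70662 + 23452.21182) = 159.298 km
D: √((-0.696·111.32)² + (-2.358·100.95)²) = √(6002.95205 + 56663.08921) = 250.332 km
E: √((1.136·111.32)² + (-1.388·100.95)²) = √(15992.01020 + 19633.22207) = 188.746 km
F: √((-2.558·111.32)² + (-2.576·100.95)²) = √(81086.29846 + 67624.54623) = 385.630 km
G: √((-0.948·111.32)² + (1.307·100.95)²) = √(11136.86794 + 17408.59900) = 168.954 km
H: √((-1.226·111.32)² + (0.055·100.95)²) = √(18626.33183 + 30.82748) = 136.591 km
I: √((-1.448·111.32)² + (0.352·100.95)²) = √(25982.65454 + 1262.69358) = 165.062 km
J: √((-2.341·111.32)² + (0.644·100.95)²) = √(67912.42254 + 4226.53414) = 268.587 km
K: √((0.585·111.32)² + (1.170·100.95)²) = √(4240.90093 + 13950.32643) = 134.875 km
L: √((-1.016·111.32)² + (-2.604·100.95)²) = √(12791.86335 + 69102.63473) = 286.172 km
M: √((-0.055·111.32)² + (-0.940·100.95)²) = √(37.48623 + 9004.68145) = 95.090 km
N: √((-1.011·111.32)² + (-0.061·100.95)²) = √(12666.26898 + 37.92035) = 112.713 km
Threshold 105 km: M (95.090 km) is within range.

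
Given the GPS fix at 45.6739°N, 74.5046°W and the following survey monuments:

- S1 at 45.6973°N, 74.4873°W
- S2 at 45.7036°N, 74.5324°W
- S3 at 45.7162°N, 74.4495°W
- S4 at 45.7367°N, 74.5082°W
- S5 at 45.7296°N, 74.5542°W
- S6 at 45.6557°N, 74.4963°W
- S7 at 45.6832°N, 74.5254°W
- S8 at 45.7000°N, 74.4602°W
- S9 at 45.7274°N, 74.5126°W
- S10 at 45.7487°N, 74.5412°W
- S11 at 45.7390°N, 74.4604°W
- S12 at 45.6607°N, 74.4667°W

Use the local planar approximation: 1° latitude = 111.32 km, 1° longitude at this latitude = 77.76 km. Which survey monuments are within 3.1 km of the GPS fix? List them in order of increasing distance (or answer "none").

Distances from 45.6739°N, 74.5046°W:
S1: 2.9317 km
S2: 3.9502 km
S3: 6.3664 km
S4: 6.9965 km
S5: 7.3022 km
S6: 2.1263 km
S7: 1.9204 km
S8: 4.5124 km
S9: 5.9880 km
S10: 8.7997 km
S11: 8.0207 km
S12: 3.2931 km
Threshold 3.1 km: S7 (1.9204 km), S6 (2.1263 km), S1 (2.9317 km) are within range.

S7, S6, S1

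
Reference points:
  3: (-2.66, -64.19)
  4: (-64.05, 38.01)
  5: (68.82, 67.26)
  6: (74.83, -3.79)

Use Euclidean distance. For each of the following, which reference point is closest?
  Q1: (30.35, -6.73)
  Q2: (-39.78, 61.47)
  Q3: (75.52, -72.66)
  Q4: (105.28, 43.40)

Q1→6; Q2→4; Q3→6; Q4→5

Q1 at (30.35, -6.73):
  3: √((-33.01)² + (-57.46)²) = √(1089.6601 + 3301.6516) = 66.27
  4: √((-94.40)² + (44.74)²) = √(8911.3600 + 2001.6676) = 104.47
  5: √((38.47)² + (73.99)²) = √(1479.9409 + 5474.5201) = 83.39
  6: √((44.48)² + (2.94)²) = √(1978.4704 + 8.6436) = 44.58
  → nearest: 6 (44.58)
Q2 at (-39.78, 61.47):
  3: √((37.12)² + (-125.66)²) = √(1377.8944 + 15790.4356) = 131.03
  4: √((-24.27)² + (-23.46)²) = √(589.0329 + 550.3716) = 33.76
  5: √((108.60)² + (5.79)²) = √(11793.9600 + 33.5241) = 108.75
  6: √((114.61)² + (-65.26)²) = √(13135.4521 + 4258.8676) = 131.89
  → nearest: 4 (33.76)
Q3 at (75.52, -72.66):
  3: √((-78.18)² + (8.47)²) = √(6112.1124 + 71.7409) = 78.64
  4: √((-139.57)² + (110.67)²) = √(19479.7849 + 12247.8489) = 178.12
  5: √((-6.70)² + (139.92)²) = √(44.8900 + 19577.6064) = 140.08
  6: √((-0.69)² + (68.87)²) = √(0.4761 + 4743.0769) = 68.87
  → nearest: 6 (68.87)
Q4 at (105.28, 43.40):
  3: √((-107.94)² + (-107.59)²) = √(11651.0436 + 11575.6081) = 152.40
  4: √((-169.33)² + (-5.39)²) = √(28672.6489 + 29.0521) = 169.42
  5: √((-36.46)² + (23.86)²) = √(1329.3316 + 569.2996) = 43.57
  6: √((-30.45)² + (-47.19)²) = √(927.2025 + 2226.8961) = 56.16
  → nearest: 5 (43.57)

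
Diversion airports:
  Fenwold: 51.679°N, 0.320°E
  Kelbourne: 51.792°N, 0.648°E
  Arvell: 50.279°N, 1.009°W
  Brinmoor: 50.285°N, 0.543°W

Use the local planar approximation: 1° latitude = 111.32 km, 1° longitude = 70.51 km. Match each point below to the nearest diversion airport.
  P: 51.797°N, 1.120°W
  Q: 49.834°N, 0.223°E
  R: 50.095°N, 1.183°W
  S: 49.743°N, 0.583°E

P→Fenwold; Q→Brinmoor; R→Arvell; S→Brinmoor

P at 51.797°N, 1.120°W:
  Fenwold: 102.381 km
  Kelbourne: 124.663 km
  Arvell: 169.165 km
  Brinmoor: 173.163 km
  → nearest: Fenwold (102.381 km)
Q at 49.834°N, 0.223°E:
  Fenwold: 205.499 km
  Kelbourne: 220.015 km
  Arvell: 100.000 km
  Brinmoor: 73.741 km
  → nearest: Brinmoor (73.741 km)
R at 50.095°N, 1.183°W:
  Fenwold: 205.727 km
  Kelbourne: 228.812 km
  Arvell: 23.876 km
  Brinmoor: 49.837 km
  → nearest: Arvell (23.876 km)
S at 49.743°N, 0.583°E:
  Fenwold: 216.312 km
  Kelbourne: 228.141 km
  Arvell: 127.125 km
  Brinmoor: 99.719 km
  → nearest: Brinmoor (99.719 km)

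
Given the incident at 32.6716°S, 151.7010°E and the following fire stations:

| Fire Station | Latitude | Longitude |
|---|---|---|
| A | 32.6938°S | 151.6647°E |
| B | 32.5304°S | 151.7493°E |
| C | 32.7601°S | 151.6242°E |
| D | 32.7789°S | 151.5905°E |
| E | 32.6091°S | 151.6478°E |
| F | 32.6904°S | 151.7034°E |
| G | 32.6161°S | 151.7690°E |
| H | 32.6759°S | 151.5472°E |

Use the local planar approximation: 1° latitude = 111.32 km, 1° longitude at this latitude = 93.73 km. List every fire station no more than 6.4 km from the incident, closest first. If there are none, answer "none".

F, A

Distances from 32.6716°S, 151.7010°E:
A: 4.2052 km
B: 16.3573 km
C: 12.2015 km
D: 15.8097 km
E: 8.5599 km
F: 2.1049 km
G: 8.8766 km
H: 14.4236 km
Threshold 6.4 km: F (2.1049 km), A (4.2052 km) are within range.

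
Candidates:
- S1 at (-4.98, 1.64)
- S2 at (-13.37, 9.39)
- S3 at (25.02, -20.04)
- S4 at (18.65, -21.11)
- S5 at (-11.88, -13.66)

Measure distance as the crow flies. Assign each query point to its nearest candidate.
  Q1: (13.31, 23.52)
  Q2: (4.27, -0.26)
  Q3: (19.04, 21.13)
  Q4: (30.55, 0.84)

Q1 at (13.31, 23.52):
  S1: √((-18.29)² + (-21.88)²) = √(334.5241 + 478.7344) = 28.52
  S2: √((-26.68)² + (-14.13)²) = √(711.8224 + 199.6569) = 30.19
  S3: √((11.71)² + (-43.56)²) = √(137.1241 + 1897.4736) = 45.11
  S4: √((5.34)² + (-44.63)²) = √(28.5156 + 1991.8369) = 44.95
  S5: √((-25.19)² + (-37.18)²) = √(634.5361 + 1382.3524) = 44.91
  → nearest: S1 (28.52)
Q2 at (4.27, -0.26):
  S1: √((-9.25)² + (1.90)²) = √(85.5625 + 3.6100) = 9.44
  S2: √((-17.64)² + (9.65)²) = √(311.1696 + 93.1225) = 20.11
  S3: √((20.75)² + (-19.78)²) = √(430.5625 + 391.2484) = 28.67
  S4: √((14.38)² + (-20.85)²) = √(206.7844 + 434.7225) = 25.33
  S5: √((-16.15)² + (-13.40)²) = √(260.8225 + 179.5600) = 20.99
  → nearest: S1 (9.44)
Q3 at (19.04, 21.13):
  S1: √((-24.02)² + (-19.49)²) = √(576.9604 + 379.8601) = 30.93
  S2: √((-32.41)² + (-11.74)²) = √(1050.4081 + 137.8276) = 34.47
  S3: √((5.98)² + (-41.17)²) = √(35.7604 + 1694.9689) = 41.60
  S4: √((-0.39)² + (-42.24)²) = √(0.1521 + 1784.2176) = 42.24
  S5: √((-30.92)² + (-34.79)²) = √(956.0464 + 1210.3441) = 46.54
  → nearest: S1 (30.93)
Q4 at (30.55, 0.84):
  S1: √((-35.53)² + (0.80)²) = √(1262.3809 + 0.6400) = 35.54
  S2: √((-43.92)² + (8.55)²) = √(1928.9664 + 73.1025) = 44.74
  S3: √((-5.53)² + (-20.88)²) = √(30.5809 + 435.9744) = 21.60
  S4: √((-11.90)² + (-21.95)²) = √(141.6100 + 481.8025) = 24.97
  S5: √((-42.43)² + (-14.50)²) = √(1800.3049 + 210.2500) = 44.84
  → nearest: S3 (21.60)

Q1→S1; Q2→S1; Q3→S1; Q4→S3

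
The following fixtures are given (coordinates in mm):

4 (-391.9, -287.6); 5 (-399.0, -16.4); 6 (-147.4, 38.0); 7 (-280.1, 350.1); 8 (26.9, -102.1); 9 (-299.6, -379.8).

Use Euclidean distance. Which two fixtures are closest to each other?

4 and 9

Pairwise distances:
4–5: 271.3 mm
4–6: 407.2 mm
4–7: 647.4 mm
4–8: 458.0 mm
4–9: 130.5 mm
5–6: 257.4 mm
5–7: 385.3 mm
5–8: 434.4 mm
5–9: 376.7 mm
6–7: 339.1 mm
6–8: 223.6 mm
6–9: 444.7 mm
7–8: 546.6 mm
7–9: 730.2 mm
8–9: 428.6 mm
Closest pair: 4–9 at 130.5 mm.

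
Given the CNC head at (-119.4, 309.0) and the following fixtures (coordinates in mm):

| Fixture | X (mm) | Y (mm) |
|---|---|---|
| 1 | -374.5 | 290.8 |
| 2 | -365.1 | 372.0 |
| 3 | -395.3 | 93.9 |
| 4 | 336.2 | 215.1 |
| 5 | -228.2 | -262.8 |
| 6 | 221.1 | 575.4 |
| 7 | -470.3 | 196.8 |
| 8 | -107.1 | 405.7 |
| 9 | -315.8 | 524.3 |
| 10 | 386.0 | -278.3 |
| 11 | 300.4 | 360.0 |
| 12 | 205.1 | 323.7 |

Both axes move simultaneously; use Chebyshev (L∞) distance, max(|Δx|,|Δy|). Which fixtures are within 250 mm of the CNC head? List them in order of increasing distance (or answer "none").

8, 9, 2

Distances from (-119.4, 309.0):
1: 255.1 mm
2: 245.7 mm
3: 275.9 mm
4: 455.6 mm
5: 571.8 mm
6: 340.5 mm
7: 350.9 mm
8: 96.7 mm
9: 215.3 mm
10: 587.3 mm
11: 419.8 mm
12: 324.5 mm
Threshold 250 mm: 8 (96.7 mm), 9 (215.3 mm), 2 (245.7 mm) are within range.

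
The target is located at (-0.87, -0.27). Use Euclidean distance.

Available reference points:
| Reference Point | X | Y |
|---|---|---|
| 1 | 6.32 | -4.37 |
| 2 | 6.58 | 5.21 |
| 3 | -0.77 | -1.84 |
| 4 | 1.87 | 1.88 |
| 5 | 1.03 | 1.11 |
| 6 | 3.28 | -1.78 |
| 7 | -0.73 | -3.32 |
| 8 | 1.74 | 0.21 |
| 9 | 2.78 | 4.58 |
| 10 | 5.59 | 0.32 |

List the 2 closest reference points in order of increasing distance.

3, 5

Distances from (-0.87, -0.27):
1: √((7.19)² + (-4.10)²) = √(51.6961 + 16.8100) = 8.28
2: √((7.45)² + (5.48)²) = √(55.5025 + 30.0304) = 9.25
3: √((0.10)² + (-1.57)²) = √(0.0100 + 2.4649) = 1.57
4: √((2.74)² + (2.15)²) = √(7.5076 + 4.6225) = 3.48
5: √((1.90)² + (1.38)²) = √(3.6100 + 1.9044) = 2.35
6: √((4.15)² + (-1.51)²) = √(17.2225 + 2.2801) = 4.42
7: √((0.14)² + (-3.05)²) = √(0.0196 + 9.3025) = 3.05
8: √((2.61)² + (0.48)²) = √(6.8121 + 0.2304) = 2.65
9: √((3.65)² + (4.85)²) = √(13.3225 + 23.5225) = 6.07
10: √((6.46)² + (0.59)²) = √(41.7316 + 0.3481) = 6.49
Sorted: 3 (1.57) < 5 (2.35) < 8 (2.65) < 7 (3.05) < …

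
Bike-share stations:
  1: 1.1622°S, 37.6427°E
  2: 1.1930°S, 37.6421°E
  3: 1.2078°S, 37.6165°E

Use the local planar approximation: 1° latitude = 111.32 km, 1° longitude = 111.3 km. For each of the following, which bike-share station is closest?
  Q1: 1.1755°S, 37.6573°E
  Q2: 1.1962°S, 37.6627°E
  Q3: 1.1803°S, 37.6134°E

Q1→1; Q2→2; Q3→3

Q1 at 1.1755°S, 37.6573°E:
  1: 2.1983 km
  2: 2.5801 km
  3: 5.7922 km
  → nearest: 1 (2.1983 km)
Q2 at 1.1962°S, 37.6627°E:
  1: 4.3909 km
  2: 2.3203 km
  3: 5.3017 km
  → nearest: 2 (2.3203 km)
Q3 at 1.1803°S, 37.6134°E:
  1: 3.8333 km
  2: 3.4932 km
  3: 3.0807 km
  → nearest: 3 (3.0807 km)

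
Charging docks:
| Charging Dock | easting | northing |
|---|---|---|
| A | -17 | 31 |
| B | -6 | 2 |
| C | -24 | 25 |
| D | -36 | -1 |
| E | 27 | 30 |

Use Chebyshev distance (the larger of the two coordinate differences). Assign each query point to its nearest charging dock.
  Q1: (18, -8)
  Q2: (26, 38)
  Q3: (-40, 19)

Q1→B; Q2→E; Q3→C

Q1 at (18, -8):
  A: max(|-35|, |39|) = 39
  B: max(|-24|, |10|) = 24
  C: max(|-42|, |33|) = 42
  D: max(|-54|, |7|) = 54
  E: max(|9|, |38|) = 38
  → nearest: B (24)
Q2 at (26, 38):
  A: max(|-43|, |-7|) = 43
  B: max(|-32|, |-36|) = 36
  C: max(|-50|, |-13|) = 50
  D: max(|-62|, |-39|) = 62
  E: max(|1|, |-8|) = 8
  → nearest: E (8)
Q3 at (-40, 19):
  A: max(|23|, |12|) = 23
  B: max(|34|, |-17|) = 34
  C: max(|16|, |6|) = 16
  D: max(|4|, |-20|) = 20
  E: max(|67|, |11|) = 67
  → nearest: C (16)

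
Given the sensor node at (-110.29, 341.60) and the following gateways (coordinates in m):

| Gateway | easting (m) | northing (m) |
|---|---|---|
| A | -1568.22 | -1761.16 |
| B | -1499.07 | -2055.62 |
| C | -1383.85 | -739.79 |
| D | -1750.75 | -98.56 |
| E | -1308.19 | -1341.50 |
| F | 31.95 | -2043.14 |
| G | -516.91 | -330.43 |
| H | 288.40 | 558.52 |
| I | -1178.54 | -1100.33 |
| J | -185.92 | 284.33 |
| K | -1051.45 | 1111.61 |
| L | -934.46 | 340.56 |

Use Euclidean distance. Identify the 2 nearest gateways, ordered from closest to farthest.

Distances from (-110.29, 341.60):
A: √((-1457.93)² + (-2102.76)²) = √(2125559.8849 + 4421599.6176) = 2558.74 m
B: √((-1388.78)² + (-2397.22)²) = √(1928709.8884 + 5746663.7284) = 2770.45 m
C: √((-1273.56)² + (-1081.39)²) = √(1621955.0736 + 1169404.3321) = 1670.74 m
D: √((-1640.46)² + (-440.16)²) = √(2691109.0116 + 193740.8256) = 1698.48 m
E: √((-1197.90)² + (-1683.10)²) = √(1434964.4100 + 2832825.6100) = 2065.86 m
F: √((142.24)² + (-2384.74)²) = √(20232.2176 + 5686984.8676) = 2388.98 m
G: √((-406.62)² + (-672.03)²) = √(165339.8244 + 451624.3209) = 785.47 m
H: √((398.69)² + (216.92)²) = √(158953.7161 + 47054.2864) = 453.88 m
I: √((-1068.25)² + (-1441.93)²) = √(1141158.0625 + 2079162.1249) = 1794.53 m
J: √((-75.63)² + (-57.27)²) = √(5719.8969 + 3279.8529) = 94.87 m
K: √((-941.16)² + (770.01)²) = √(885782.1456 + 592915.4001) = 1216.02 m
L: √((-824.17)² + (-1.04)²) = √(679256.1889 + 1.0816) = 824.17 m
Sorted: J (94.87 m) < H (453.88 m) < G (785.47 m) < L (824.17 m) < …

J, H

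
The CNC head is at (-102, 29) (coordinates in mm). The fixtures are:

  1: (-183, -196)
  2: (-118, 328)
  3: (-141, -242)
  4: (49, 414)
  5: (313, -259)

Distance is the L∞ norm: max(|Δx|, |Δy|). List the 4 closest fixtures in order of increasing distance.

Distances from (-102, 29):
1: 225 mm
2: 299 mm
3: 271 mm
4: 385 mm
5: 415 mm
Sorted: 1 (225 mm) < 3 (271 mm) < 2 (299 mm) < 4 (385 mm) < 5 (415 mm)

1, 3, 2, 4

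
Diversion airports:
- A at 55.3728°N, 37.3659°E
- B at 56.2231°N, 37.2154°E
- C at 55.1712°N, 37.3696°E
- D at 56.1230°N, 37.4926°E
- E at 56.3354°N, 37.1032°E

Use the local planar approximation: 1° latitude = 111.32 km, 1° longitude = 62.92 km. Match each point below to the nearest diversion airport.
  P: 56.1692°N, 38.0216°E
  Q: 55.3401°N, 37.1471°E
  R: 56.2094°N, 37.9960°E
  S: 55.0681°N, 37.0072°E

P→D; Q→A; R→D; S→C

P at 56.1692°N, 38.0216°E:
  A: √((-0.7964·111.32)² + (-0.6557·62.92)²) = √(7859.752998 + 1702.110674) = 97.7848 km
  B: √((0.0539·111.32)² + (-0.8062·62.92)²) = √(36.001776 + 2573.137627) = 51.0797 km
  C: √((-0.9980·111.32)² + (-0.6520·62.92)²) = √(12342.623399 + 1682.955448) = 118.4296 km
  D: √((-0.0462·111.32)² + (-0.5290·62.92)²) = √(26.450284 + 1107.869923) = 33.6797 km
  E: √((0.1662·111.32)² + (-0.9184·62.92)²) = √(342.301210 + 3339.190360) = 60.6753 km
  → nearest: D (33.6797 km)
Q at 55.3401°N, 37.1471°E:
  A: √((0.0327·111.32)² + (0.2188·62.92)²) = √(13.250794 + 189.527425) = 14.2400 km
  B: √((0.8830·111.32)² + (0.0683·62.92)²) = √(9662.017116 + 18.467956) = 98.3895 km
  C: √((-0.1689·111.32)² + (0.2225·62.92)²) = √(353.513249 + 195.991600) = 23.4415 km
  D: √((0.7829·111.32)² + (0.3455·62.92)²) = √(7595.545706 + 472.578034) = 89.8227 km
  E: √((0.9953·111.32)² + (-0.0439·62.92)²) = √(12275.930004 + 7.629683) = 110.8312 km
  → nearest: A (14.2400 km)
R at 56.2094°N, 37.9960°E:
  A: √((-0.8366·111.32)² + (-0.6301·62.92)²) = √(8673.255013 + 1571.796752) = 101.2178 km
  B: √((0.0137·111.32)² + (-0.7806·62.92)²) = √(2.325881 + 2412.317802) = 49.1390 km
  C: √((-1.0382·111.32)² + (-0.6264·62.92)²) = √(13356.985189 + 1553.391506) = 122.1081 km
  D: √((-0.0864·111.32)² + (-0.5034·62.92)²) = √(92.506847 + 1003.237715) = 33.1020 km
  E: √((0.1260·111.32)² + (-0.8928·62.92)²) = √(196.737653 + 3155.627929) = 57.8996 km
  → nearest: D (33.1020 km)
S at 55.0681°N, 37.0072°E:
  A: √((0.3047·111.32)² + (0.3587·62.92)²) = √(1150.512400 + 509.377997) = 40.7418 km
  B: √((1.1550·111.32)² + (0.2082·62.92)²) = √(16531.427765 + 171.608533) = 129.2402 km
  C: √((0.1031·111.32)² + (0.3624·62.92)²) = √(131.723641 + 519.940690) = 25.5277 km
  D: √((1.0549·111.32)² + (0.4854·62.92)²) = √(13790.149677 + 932.775159) = 121.3381 km
  E: √((1.2673·111.32)² + (0.0960·62.92)²) = √(19902.391503 + 36.485466) = 141.2051 km
  → nearest: C (25.5277 km)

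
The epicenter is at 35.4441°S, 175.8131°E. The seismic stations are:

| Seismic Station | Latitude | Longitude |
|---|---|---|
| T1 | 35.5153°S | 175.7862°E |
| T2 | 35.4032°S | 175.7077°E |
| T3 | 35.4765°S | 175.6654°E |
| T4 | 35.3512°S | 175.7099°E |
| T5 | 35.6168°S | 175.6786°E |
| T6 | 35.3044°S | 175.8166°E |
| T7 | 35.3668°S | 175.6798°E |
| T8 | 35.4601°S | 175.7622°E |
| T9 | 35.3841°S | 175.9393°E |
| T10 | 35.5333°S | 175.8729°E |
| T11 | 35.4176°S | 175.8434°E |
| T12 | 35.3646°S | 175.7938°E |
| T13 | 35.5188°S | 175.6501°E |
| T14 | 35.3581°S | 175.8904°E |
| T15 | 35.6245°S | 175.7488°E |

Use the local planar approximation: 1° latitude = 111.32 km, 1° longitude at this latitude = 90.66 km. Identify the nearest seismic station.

Distances from 35.4441°S, 175.8131°E:
T1: √((-0.0712·111.32)² + (-0.0269·90.66)²) = √(62.821222 + 5.947521) = 8.2927 km
T2: √((0.0409·111.32)² + (-0.1054·90.66)²) = √(20.729700 + 91.308803) = 10.5848 km
T3: √((-0.0324·111.32)² + (-0.1477·90.66)²) = √(13.008775 + 179.305008) = 13.8677 km
T4: √((0.0929·111.32)² + (-0.1032·90.66)²) = √(106.949270 + 87.536832) = 13.9458 km
T5: √((-0.1727·111.32)² + (-0.1345·90.66)²) = √(369.599241 + 148.688027) = 22.7659 km
T6: √((0.1397·111.32)² + (0.0035·90.66)²) = √(241.846166 + 0.100686) = 15.5546 km
T7: √((0.0773·111.32)² + (-0.1333·90.66)²) = √(74.046645 + 146.046693) = 14.8355 km
T8: √((-0.0160·111.32)² + (-0.0509·90.66)²) = √(3.172388 + 21.294478) = 4.9464 km
T9: √((0.0600·111.32)² + (0.1262·90.66)²) = √(44.611713 + 130.903163) = 13.2482 km
T10: √((-0.0892·111.32)² + (0.0598·90.66)²) = √(98.599816 + 29.392315) = 11.3134 km
T11: √((0.0265·111.32)² + (0.0303·90.66)²) = √(8.702382 + 7.545998) = 4.0309 km
T12: √((0.0795·111.32)² + (-0.0193·90.66)²) = √(78.321438 + 3.061583) = 9.0213 km
T13: √((-0.0747·111.32)² + (-0.1630·90.66)²) = √(69.149270 + 218.376871) = 16.9566 km
T14: √((0.0860·111.32)² + (0.0773·90.66)²) = √(91.652285 + 49.112316) = 11.8644 km
T15: √((-0.1804·111.32)² + (-0.0643·90.66)²) = √(403.291865 + 33.982347) = 20.9111 km
Minimum: T11 at 4.0309 km.

T11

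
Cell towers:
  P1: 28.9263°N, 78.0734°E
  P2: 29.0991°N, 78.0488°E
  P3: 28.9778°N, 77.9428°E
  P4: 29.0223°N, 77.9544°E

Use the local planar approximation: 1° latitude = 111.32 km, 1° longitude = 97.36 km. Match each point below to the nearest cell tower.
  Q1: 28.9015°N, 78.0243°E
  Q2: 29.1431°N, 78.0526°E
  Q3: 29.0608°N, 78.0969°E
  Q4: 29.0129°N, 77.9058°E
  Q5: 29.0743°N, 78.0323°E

Q1 at 28.9015°N, 78.0243°E:
  P1: √((0.0248·111.32)² + (0.0491·97.36)²) = √(7.621663 + 22.851995) = 5.5203 km
  P2: √((0.1976·111.32)² + (0.0245·97.36)²) = √(483.860618 + 5.689752) = 22.1258 km
  P3: √((0.0763·111.32)² + (-0.0815·97.36)²) = √(72.143211 + 62.961686) = 11.6235 km
  P4: √((0.1208·111.32)² + (-0.0699·97.36)²) = √(180.834073 + 46.314340) = 15.0714 km
  → nearest: P1 (5.5203 km)
Q2 at 29.1431°N, 78.0526°E:
  P1: √((-0.2168·111.32)² + (0.0208·97.36)²) = √(582.458451 + 4.100981) = 24.2190 km
  P2: √((-0.0440·111.32)² + (-0.0038·97.36)²) = √(23.991188 + 0.136876) = 4.9120 km
  P3: √((-0.1653·111.32)² + (-0.1098·97.36)²) = √(338.604014 + 114.278837) = 21.2810 km
  P4: √((-0.1208·111.32)² + (-0.0982·97.36)²) = √(180.834073 + 91.407979) = 16.4998 km
  → nearest: P2 (4.9120 km)
Q3 at 29.0608°N, 78.0969°E:
  P1: √((-0.1345·111.32)² + (-0.0235·97.36)²) = √(224.176954 + 5.234761) = 15.1463 km
  P2: √((0.0383·111.32)² + (-0.0481·97.36)²) = √(18.177910 + 21.930639) = 6.3331 km
  P3: √((-0.0830·111.32)² + (-0.1541·97.36)²) = √(85.369469 + 225.095290) = 17.6200 km
  P4: √((-0.0385·111.32)² + (-0.1425·97.36)²) = √(18.368253 + 192.482326) = 14.5207 km
  → nearest: P2 (6.3331 km)
Q4 at 29.0129°N, 77.9058°E:
  P1: √((-0.0866·111.32)² + (0.1676·97.36)²) = √(92.935615 + 266.261981) = 18.9525 km
  P2: √((0.0862·111.32)² + (0.1430·97.36)²) = √(92.079071 + 193.835449) = 16.9090 km
  P3: √((-0.0351·111.32)² + (0.0370·97.36)²) = √(15.267243 + 12.976709) = 5.3145 km
  P4: √((0.0094·111.32)² + (0.0486·97.36)²) = √(1.094970 + 22.388947) = 4.8460 km
  → nearest: P4 (4.8460 km)
Q5 at 29.0743°N, 78.0323°E:
  P1: √((-0.1480·111.32)² + (0.0411·97.36)²) = √(271.437487 + 16.011970) = 16.9543 km
  P2: √((0.0248·111.32)² + (0.0165·97.36)²) = √(7.621663 + 2.580649) = 3.1941 km
  P3: √((-0.0965·111.32)² + (-0.0895·97.36)²) = √(115.398728 + 75.928916) = 13.8321 km
  P4: √((-0.0520·111.32)² + (-0.0779·97.36)²) = √(33.508353 + 57.522274) = 9.5410 km
  → nearest: P2 (3.1941 km)

Q1→P1; Q2→P2; Q3→P2; Q4→P4; Q5→P2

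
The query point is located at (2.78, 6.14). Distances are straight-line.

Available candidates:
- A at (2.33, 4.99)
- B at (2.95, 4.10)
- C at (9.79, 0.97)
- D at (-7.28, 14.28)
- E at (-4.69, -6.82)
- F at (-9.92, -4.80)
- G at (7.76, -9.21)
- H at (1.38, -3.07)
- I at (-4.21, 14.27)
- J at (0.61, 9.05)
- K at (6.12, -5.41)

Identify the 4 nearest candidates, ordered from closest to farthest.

A, B, J, C

Distances from (2.78, 6.14):
A: 1.23
B: 2.05
C: 8.71
D: 12.94
E: 14.96
F: 16.76
G: 16.14
H: 9.32
I: 10.72
J: 3.63
K: 12.02
Sorted: A (1.23) < B (2.05) < J (3.63) < C (8.71) < H (9.32) < I (10.72) < …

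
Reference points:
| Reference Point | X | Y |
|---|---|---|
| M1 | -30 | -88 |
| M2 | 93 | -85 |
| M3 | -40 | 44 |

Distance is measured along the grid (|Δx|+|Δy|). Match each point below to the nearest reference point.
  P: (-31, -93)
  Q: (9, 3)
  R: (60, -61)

P→M1; Q→M3; R→M2

P at (-31, -93):
  M1: |1| + |5| = 1 + 5 = 6
  M2: |124| + |8| = 124 + 8 = 132
  M3: |-9| + |137| = 9 + 137 = 146
  → nearest: M1 (6)
Q at (9, 3):
  M1: |-39| + |-91| = 39 + 91 = 130
  M2: |84| + |-88| = 84 + 88 = 172
  M3: |-49| + |41| = 49 + 41 = 90
  → nearest: M3 (90)
R at (60, -61):
  M1: |-90| + |-27| = 90 + 27 = 117
  M2: |33| + |-24| = 33 + 24 = 57
  M3: |-100| + |105| = 100 + 105 = 205
  → nearest: M2 (57)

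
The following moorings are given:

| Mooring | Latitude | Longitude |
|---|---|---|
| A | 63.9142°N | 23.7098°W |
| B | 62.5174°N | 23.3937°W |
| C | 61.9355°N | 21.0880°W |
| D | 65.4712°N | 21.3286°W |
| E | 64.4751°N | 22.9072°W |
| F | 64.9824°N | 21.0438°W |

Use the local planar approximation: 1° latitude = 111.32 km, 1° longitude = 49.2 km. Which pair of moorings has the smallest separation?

D and F

Pairwise distances:
A–B: √((-1.3968·111.32)² + (0.3161·49.2)²) = √(24177.692404 + 241.868436) = 156.2676 km
A–C: √((-1.9787·111.32)² + (2.6218·49.2)²) = √(48518.381259 + 16639.080535) = 255.2596 km
A–D: √((1.5570·111.32)² + (2.3812·49.2)²) = √(30041.638821 + 13725.303397) = 209.2055 km
A–E: √((0.5609·111.32)² + (0.8026·49.2)²) = √(3898.677174 + 1559.295826) = 73.8781 km
A–F: √((1.0682·111.32)² + (2.6660·49.2)²) = √(14140.069452 + 17204.834356) = 177.0449 km
B–C: √((-0.5819·111.32)² + (2.3057·49.2)²) = √(4196.073721 + 12868.733427) = 130.6323 km
B–D: √((2.9538·111.32)² + (2.0651·49.2)²) = √(108120.630011 + 10323.153353) = 344.1566 km
B–E: √((1.9577·111.32)² + (0.4865·49.2)²) = √(47493.992242 + 572.922522) = 219.2417 km
B–F: √((2.4650·111.32)² + (2.3499·49.2)²) = √(75297.445454 + 13366.846723) = 297.7655 km
C–D: √((3.5357·111.32)² + (-0.2406·49.2)²) = √(154916.334447 + 140.126880) = 393.7721 km
C–E: √((2.5396·111.32)² + (-1.8192·49.2)²) = √(79923.967057 + 8011.080582) = 296.5384 km
C–F: √((3.0469·111.32)² + (0.0442·49.2)²) = √(115043.688352 + 4.729059) = 339.1879 km
D–E: √((-0.9961·111.32)² + (-1.5786·49.2)²) = √(12295.672174 + 6032.181529) = 135.3804 km
D–F: √((-0.4888·111.32)² + (0.2848·49.2)²) = √(2960.798075 + 196.340628) = 56.1884 km
E–F: √((0.5073·111.32)² + (1.8634·49.2)²) = √(3189.158617 + 8405.090381) = 107.6766 km
Closest pair: D–F at 56.1884 km.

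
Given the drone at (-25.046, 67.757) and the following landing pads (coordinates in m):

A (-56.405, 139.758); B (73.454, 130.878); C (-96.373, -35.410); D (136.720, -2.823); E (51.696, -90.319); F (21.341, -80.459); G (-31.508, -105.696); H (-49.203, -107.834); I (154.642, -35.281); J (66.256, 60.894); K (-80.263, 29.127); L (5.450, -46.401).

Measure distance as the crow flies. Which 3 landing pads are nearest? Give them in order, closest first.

K, A, J

Distances from (-25.046, 67.757):
A: √((-31.359)² + (72.001)²) = √(983.38688 + 5184.14400) = 78.534 m
B: √((98.500)² + (63.121)²) = √(9702.25000 + 3984.26064) = 116.989 m
C: √((-71.327)² + (-103.167)²) = √(5087.54093 + 10643.42989) = 125.423 m
D: √((161.766)² + (-70.580)²) = √(26168.23876 + 4981.53640) = 176.493 m
E: √((76.742)² + (-158.076)²) = √(5889.33456 + 24988.02178) = 175.720 m
F: √((46.387)² + (-148.216)²) = √(2151.75377 + 21967.98266) = 155.305 m
G: √((-6.462)² + (-173.453)²) = √(41.75744 + 30085.94321) = 173.573 m
H: √((-24.157)² + (-175.591)²) = √(583.56065 + 30832.19928) = 177.245 m
I: √((179.688)² + (-103.038)²) = √(32287.77734 + 10616.82944) = 207.134 m
J: √((91.302)² + (-6.863)²) = √(8336.05520 + 47.10077) = 91.560 m
K: √((-55.217)² + (-38.630)²) = √(3048.91709 + 1492.27690) = 67.388 m
L: √((30.496)² + (-114.158)²) = √(930.00602 + 13032.04896) = 118.161 m
Sorted: K (67.388 m) < A (78.534 m) < J (91.560 m) < B (116.989 m) < L (118.161 m) < …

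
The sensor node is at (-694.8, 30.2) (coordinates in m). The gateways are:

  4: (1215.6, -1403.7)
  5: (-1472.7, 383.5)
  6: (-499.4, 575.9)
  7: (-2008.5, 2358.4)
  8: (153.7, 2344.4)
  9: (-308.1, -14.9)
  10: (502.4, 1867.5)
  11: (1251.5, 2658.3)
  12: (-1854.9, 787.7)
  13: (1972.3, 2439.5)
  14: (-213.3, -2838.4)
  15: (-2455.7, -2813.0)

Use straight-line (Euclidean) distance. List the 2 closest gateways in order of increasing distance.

Distances from (-694.8, 30.2):
4: √((1910.4)² + (-1433.9)²) = √(3649628.160 + 2056069.210) = 2388.7 m
5: √((-777.9)² + (353.3)²) = √(605128.410 + 124820.890) = 854.4 m
6: √((195.4)² + (545.7)²) = √(38181.160 + 297788.490) = 579.6 m
7: √((-1313.7)² + (2328.2)²) = √(1725807.690 + 5420515.240) = 2673.3 m
8: √((848.5)² + (2314.2)²) = √(719952.250 + 5355521.640) = 2464.8 m
9: √((386.7)² + (-45.1)²) = √(149536.890 + 2034.010) = 389.3 m
10: √((1197.2)² + (1837.3)²) = √(1433287.840 + 3375671.290) = 2192.9 m
11: √((1946.3)² + (2628.1)²) = √(3788083.690 + 6906909.610) = 3270.3 m
12: √((-1160.1)² + (757.5)²) = √(1345832.010 + 573806.250) = 1385.5 m
13: √((2667.1)² + (2409.3)²) = √(7113422.410 + 5804726.490) = 3594.2 m
14: √((481.5)² + (-2868.6)²) = √(231842.250 + 8228865.960) = 2908.7 m
15: √((-1760.9)² + (-2843.2)²) = √(3100768.810 + 8083786.240) = 3344.3 m
Sorted: 9 (389.3 m) < 6 (579.6 m) < 5 (854.4 m) < 12 (1385.5 m) < …

9, 6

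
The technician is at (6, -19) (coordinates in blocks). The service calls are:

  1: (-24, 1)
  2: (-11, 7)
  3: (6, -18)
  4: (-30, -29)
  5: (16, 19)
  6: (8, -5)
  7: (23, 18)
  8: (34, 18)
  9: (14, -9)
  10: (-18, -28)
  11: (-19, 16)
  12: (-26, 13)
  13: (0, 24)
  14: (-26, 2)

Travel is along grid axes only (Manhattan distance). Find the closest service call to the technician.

3

Distances from (6, -19):
1: |-30| + |20| = 30 + 20 = 50 blocks
2: |-17| + |26| = 17 + 26 = 43 blocks
3: |0| + |1| = 0 + 1 = 1 blocks
4: |-36| + |-10| = 36 + 10 = 46 blocks
5: |10| + |38| = 10 + 38 = 48 blocks
6: |2| + |14| = 2 + 14 = 16 blocks
7: |17| + |37| = 17 + 37 = 54 blocks
8: |28| + |37| = 28 + 37 = 65 blocks
9: |8| + |10| = 8 + 10 = 18 blocks
10: |-24| + |-9| = 24 + 9 = 33 blocks
11: |-25| + |35| = 25 + 35 = 60 blocks
12: |-32| + |32| = 32 + 32 = 64 blocks
13: |-6| + |43| = 6 + 43 = 49 blocks
14: |-32| + |21| = 32 + 21 = 53 blocks
Minimum: 3 at 1 blocks.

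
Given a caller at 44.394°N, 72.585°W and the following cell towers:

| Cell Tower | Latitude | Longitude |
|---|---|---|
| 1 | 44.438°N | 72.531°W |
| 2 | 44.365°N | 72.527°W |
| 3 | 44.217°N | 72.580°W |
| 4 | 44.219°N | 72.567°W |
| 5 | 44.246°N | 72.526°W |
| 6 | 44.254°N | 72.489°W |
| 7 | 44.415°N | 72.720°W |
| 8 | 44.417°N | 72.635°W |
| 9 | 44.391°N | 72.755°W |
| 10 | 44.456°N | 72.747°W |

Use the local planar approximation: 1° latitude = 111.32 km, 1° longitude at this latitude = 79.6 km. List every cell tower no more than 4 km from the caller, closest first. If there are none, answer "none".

none

Distances from 44.394°N, 72.585°W:
1: √((0.044·111.32)² + (0.054·79.6)²) = √(23.99119 + 18.47624) = 6.517 km
2: √((-0.029·111.32)² + (0.058·79.6)²) = √(10.42179 + 21.31484) = 5.634 km
3: √((-0.177·111.32)² + (0.005·79.6)²) = √(388.23343 + 0.15840) = 19.708 km
4: √((-0.175·111.32)² + (0.018·79.6)²) = √(379.50936 + 2.05292) = 19.534 km
5: √((-0.148·111.32)² + (0.059·79.6)²) = √(271.43749 + 22.05617) = 17.132 km
6: √((-0.140·111.32)² + (0.096·79.6)²) = √(242.88599 + 58.39405) = 17.357 km
7: √((0.021·111.32)² + (-0.135·79.6)²) = √(5.46493 + 115.47652) = 10.997 km
8: √((0.023·111.32)² + (-0.050·79.6)²) = √(6.55544 + 15.84040) = 4.732 km
9: √((-0.003·111.32)² + (-0.170·79.6)²) = √(0.11153 + 183.11502) = 13.536 km
10: √((0.062·111.32)² + (-0.162·79.6)²) = √(47.63540 + 166.28618) = 14.626 km
Threshold 4 km: none within range.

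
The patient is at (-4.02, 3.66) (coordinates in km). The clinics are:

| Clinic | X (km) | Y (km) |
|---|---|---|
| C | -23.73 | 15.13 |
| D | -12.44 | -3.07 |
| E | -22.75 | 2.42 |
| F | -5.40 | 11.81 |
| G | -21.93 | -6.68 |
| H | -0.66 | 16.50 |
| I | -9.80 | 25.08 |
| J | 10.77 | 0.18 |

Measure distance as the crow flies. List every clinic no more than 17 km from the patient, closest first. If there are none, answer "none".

Distances from (-4.02, 3.66):
C: 22.80 km
D: 10.78 km
E: 18.77 km
F: 8.27 km
G: 20.68 km
H: 13.27 km
I: 22.19 km
J: 15.19 km
Threshold 17 km: F (8.27 km), D (10.78 km), H (13.27 km), J (15.19 km) are within range.

F, D, H, J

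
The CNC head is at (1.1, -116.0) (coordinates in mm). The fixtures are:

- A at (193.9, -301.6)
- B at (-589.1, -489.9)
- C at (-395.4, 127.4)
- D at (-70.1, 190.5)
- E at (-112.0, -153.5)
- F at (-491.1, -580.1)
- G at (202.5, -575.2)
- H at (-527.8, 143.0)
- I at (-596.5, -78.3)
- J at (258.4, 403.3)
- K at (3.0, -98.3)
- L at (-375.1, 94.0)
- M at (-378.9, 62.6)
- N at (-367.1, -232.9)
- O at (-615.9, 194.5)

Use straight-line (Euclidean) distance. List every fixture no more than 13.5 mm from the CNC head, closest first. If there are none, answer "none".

Distances from (1.1, -116.0):
A: √((192.8)² + (-185.6)²) = √(37171.840 + 34447.360) = 267.6 mm
B: √((-590.2)² + (-373.9)²) = √(348336.040 + 139801.210) = 698.7 mm
C: √((-396.5)² + (243.4)²) = √(157212.250 + 59243.560) = 465.2 mm
D: √((-71.2)² + (306.5)²) = √(5069.440 + 93942.250) = 314.7 mm
E: √((-113.1)² + (-37.5)²) = √(12791.610 + 1406.250) = 119.2 mm
F: √((-492.2)² + (-464.1)²) = √(242260.840 + 215388.810) = 676.5 mm
G: √((201.4)² + (-459.2)²) = √(40561.960 + 210864.640) = 501.4 mm
H: √((-528.9)² + (259.0)²) = √(279735.210 + 67081.000) = 588.9 mm
I: √((-597.6)² + (37.7)²) = √(357125.760 + 1421.290) = 598.8 mm
J: √((257.3)² + (519.3)²) = √(66203.290 + 269672.490) = 579.5 mm
K: √((1.9)² + (17.7)²) = √(3.610 + 313.290) = 17.8 mm
L: √((-376.2)² + (210.0)²) = √(141526.440 + 44100.000) = 430.8 mm
M: √((-380.0)² + (178.6)²) = √(144400.000 + 31897.960) = 419.9 mm
N: √((-368.2)² + (-116.9)²) = √(135571.240 + 13665.610) = 386.3 mm
O: √((-617.0)² + (310.5)²) = √(380689.000 + 96410.250) = 690.7 mm
Threshold 13.5 mm: none within range.

none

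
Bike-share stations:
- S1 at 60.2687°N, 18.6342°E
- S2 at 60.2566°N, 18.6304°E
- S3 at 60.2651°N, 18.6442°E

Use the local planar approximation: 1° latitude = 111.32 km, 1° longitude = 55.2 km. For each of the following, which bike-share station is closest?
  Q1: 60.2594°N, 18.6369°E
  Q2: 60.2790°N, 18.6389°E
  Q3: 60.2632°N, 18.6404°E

Q1→S2; Q2→S1; Q3→S3

Q1 at 60.2594°N, 18.6369°E:
  S1: 1.0459 km
  S2: 0.4753 km
  S3: 0.7517 km
  → nearest: S2 (0.4753 km)
Q2 at 60.2790°N, 18.6389°E:
  S1: 1.1756 km
  S2: 2.5373 km
  S3: 1.5748 km
  → nearest: S1 (1.1756 km)
Q3 at 60.2632°N, 18.6404°E:
  S1: 0.7014 km
  S2: 0.9190 km
  S3: 0.2979 km
  → nearest: S3 (0.2979 km)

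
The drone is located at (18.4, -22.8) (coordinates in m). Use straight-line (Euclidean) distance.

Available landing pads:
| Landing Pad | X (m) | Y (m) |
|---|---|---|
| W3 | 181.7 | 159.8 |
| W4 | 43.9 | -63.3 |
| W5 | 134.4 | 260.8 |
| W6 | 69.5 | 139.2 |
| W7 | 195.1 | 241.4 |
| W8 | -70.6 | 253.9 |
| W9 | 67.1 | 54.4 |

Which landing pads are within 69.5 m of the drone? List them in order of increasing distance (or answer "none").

Distances from (18.4, -22.8):
W3: √((163.3)² + (182.6)²) = √(26666.890 + 33342.760) = 245.0 m
W4: √((25.5)² + (-40.5)²) = √(650.250 + 1640.250) = 47.9 m
W5: √((116.0)² + (283.6)²) = √(13456.000 + 80428.960) = 306.4 m
W6: √((51.1)² + (162.0)²) = √(2611.210 + 26244.000) = 169.9 m
W7: √((176.7)² + (264.2)²) = √(31222.890 + 69801.640) = 317.8 m
W8: √((-89.0)² + (276.7)²) = √(7921.000 + 76562.890) = 290.7 m
W9: √((48.7)² + (77.2)²) = √(2371.690 + 5959.840) = 91.3 m
Threshold 69.5 m: W4 (47.9 m) is within range.

W4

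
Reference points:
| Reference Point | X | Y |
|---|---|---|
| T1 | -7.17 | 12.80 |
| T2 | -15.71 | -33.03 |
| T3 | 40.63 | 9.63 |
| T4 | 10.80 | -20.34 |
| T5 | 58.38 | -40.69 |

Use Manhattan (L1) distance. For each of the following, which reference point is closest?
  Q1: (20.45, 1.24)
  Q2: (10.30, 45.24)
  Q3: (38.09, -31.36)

Q1 at (20.45, 1.24):
  T1: 39.18
  T2: 70.43
  T3: 28.57
  T4: 31.23
  T5: 79.86
  → nearest: T3 (28.57)
Q2 at (10.30, 45.24):
  T1: 49.91
  T2: 104.28
  T3: 65.94
  T4: 66.08
  T5: 134.01
  → nearest: T1 (49.91)
Q3 at (38.09, -31.36):
  T1: 89.42
  T2: 55.47
  T3: 43.53
  T4: 38.31
  T5: 29.62
  → nearest: T5 (29.62)

Q1→T3; Q2→T1; Q3→T5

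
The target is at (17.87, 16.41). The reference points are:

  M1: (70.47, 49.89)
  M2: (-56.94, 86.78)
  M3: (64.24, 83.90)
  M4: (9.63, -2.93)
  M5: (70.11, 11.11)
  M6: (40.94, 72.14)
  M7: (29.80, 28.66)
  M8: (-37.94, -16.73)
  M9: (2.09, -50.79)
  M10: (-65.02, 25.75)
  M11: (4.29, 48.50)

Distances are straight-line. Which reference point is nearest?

Distances from (17.87, 16.41):
M1: √((52.60)² + (33.48)²) = √(2766.7600 + 1120.9104) = 62.35
M2: √((-74.81)² + (70.37)²) = √(5596.5361 + 4951.9369) = 102.71
M3: √((46.37)² + (67.49)²) = √(2150.1769 + 4554.9001) = 81.88
M4: √((-8.24)² + (-19.34)²) = √(67.8976 + 374.0356) = 21.02
M5: √((52.24)² + (-5.30)²) = √(2729.0176 + 28.0900) = 52.51
M6: √((23.07)² + (55.73)²) = √(532.2249 + 3105.8329) = 60.32
M7: √((11.93)² + (12.25)²) = √(142.3249 + 150.0625) = 17.10
M8: √((-55.81)² + (-33.14)²) = √(3114.7561 + 1098.2596) = 64.91
M9: √((-15.78)² + (-67.20)²) = √(249.0084 + 4515.8400) = 69.03
M10: √((-82.89)² + (9.34)²) = √(6870.7521 + 87.2356) = 83.41
M11: √((-13.58)² + (32.09)²) = √(184.4164 + 1029.7681) = 34.85
Minimum: M7 at 17.10.

M7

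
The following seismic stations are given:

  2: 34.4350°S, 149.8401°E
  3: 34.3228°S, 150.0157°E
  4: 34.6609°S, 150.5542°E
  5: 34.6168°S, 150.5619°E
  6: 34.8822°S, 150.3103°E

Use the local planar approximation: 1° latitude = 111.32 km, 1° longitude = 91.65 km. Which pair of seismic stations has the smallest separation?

4 and 5

Pairwise distances:
2–3: √((0.1122·111.32)² + (0.1756·91.65)²) = √(156.002698 + 259.008467) = 20.3718 km
2–4: √((-0.2259·111.32)² + (0.7141·91.65)²) = √(632.381064 + 4283.344496) = 70.1122 km
2–5: √((-0.1818·111.32)² + (0.7218·91.65)²) = √(409.575673 + 4376.215440) = 69.1794 km
2–6: √((-0.4472·111.32)² + (0.4702·91.65)²) = √(2478.277792 + 1857.078184) = 65.8434 km
3–4: √((-0.3381·111.32)² + (0.5385·91.65)²) = √(1416.565749 + 2435.770430) = 62.0672 km
3–5: √((-0.2940·111.32)² + (0.5462·91.65)²) = √(1071.127220 + 2505.926508) = 59.8085 km
3–6: √((-0.5594·111.32)² + (0.2946·91.65)²) = √(3877.852798 + 729.004860) = 67.8738 km
4–5: √((0.0441·111.32)² + (0.0077·91.65)²) = √(24.100362 + 0.498020) = 4.9597 km
4–6: √((-0.2213·111.32)² + (-0.2439·91.65)²) = √(606.888940 + 499.676056) = 33.2651 km
5–6: √((-0.2654·111.32)² + (-0.2516·91.65)²) = √(872.867317 + 531.723938) = 37.4779 km
Closest pair: 4–5 at 4.9597 km.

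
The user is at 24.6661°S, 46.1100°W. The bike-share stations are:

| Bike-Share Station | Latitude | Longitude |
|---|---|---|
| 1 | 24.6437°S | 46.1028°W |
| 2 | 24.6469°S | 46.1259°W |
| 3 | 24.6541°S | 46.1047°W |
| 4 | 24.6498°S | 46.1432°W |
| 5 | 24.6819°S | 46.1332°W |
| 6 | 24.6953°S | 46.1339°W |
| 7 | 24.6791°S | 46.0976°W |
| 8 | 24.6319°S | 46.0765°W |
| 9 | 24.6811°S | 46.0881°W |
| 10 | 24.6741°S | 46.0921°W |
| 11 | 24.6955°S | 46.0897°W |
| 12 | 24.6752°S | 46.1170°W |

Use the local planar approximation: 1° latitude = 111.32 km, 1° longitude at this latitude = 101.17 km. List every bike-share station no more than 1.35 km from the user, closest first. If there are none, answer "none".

Distances from 24.6661°S, 46.1100°W:
1: √((0.0224·111.32)² + (0.0072·101.17)²) = √(6.217881 + 0.530602) = 2.5978 km
2: √((0.0192·111.32)² + (-0.0159·101.17)²) = √(4.568239 + 2.587604) = 2.6750 km
3: √((0.0120·111.32)² + (0.0053·101.17)²) = √(1.784469 + 0.287512) = 1.4394 km
4: √((0.0163·111.32)² + (-0.0332·101.17)²) = √(3.292468 + 11.281833) = 3.8176 km
5: √((-0.0158·111.32)² + (-0.0232·101.17)²) = √(3.093574 + 5.509085) = 2.9330 km
6: √((-0.0292·111.32)² + (-0.0239·101.17)²) = √(10.566036 + 5.846545) = 4.0512 km
7: √((-0.0130·111.32)² + (0.0124·101.17)²) = √(2.094272 + 1.573790) = 1.9152 km
8: √((0.0342·111.32)² + (0.0335·101.17)²) = √(14.494345 + 11.486643) = 5.0972 km
9: √((-0.0150·111.32)² + (0.0219·101.17)²) = √(2.788232 + 4.908985) = 2.7744 km
10: √((-0.0080·111.32)² + (0.0179·101.17)²) = √(0.793097 + 3.279515) = 2.0181 km
11: √((-0.0294·111.32)² + (0.0203·101.17)²) = √(10.711272 + 4.217893) = 3.8638 km
12: √((-0.0091·111.32)² + (-0.0070·101.17)²) = √(1.026193 + 0.501533) = 1.2360 km
Threshold 1.35 km: 12 (1.2360 km) is within range.

12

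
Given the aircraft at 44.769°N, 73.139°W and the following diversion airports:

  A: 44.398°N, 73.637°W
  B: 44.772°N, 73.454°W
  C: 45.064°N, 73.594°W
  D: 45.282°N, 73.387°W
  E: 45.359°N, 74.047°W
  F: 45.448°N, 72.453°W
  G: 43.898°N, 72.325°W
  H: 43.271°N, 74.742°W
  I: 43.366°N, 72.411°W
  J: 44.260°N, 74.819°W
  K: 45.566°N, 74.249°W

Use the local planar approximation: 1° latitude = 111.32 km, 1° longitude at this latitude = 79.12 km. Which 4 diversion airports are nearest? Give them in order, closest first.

B, C, A, D

Distances from 44.769°N, 73.139°W:
A: √((-0.371·111.32)² + (-0.498·79.12)²) = √(1705.66687 + 1552.49869) = 57.080 km
B: √((0.003·111.32)² + (-0.315·79.12)²) = √(0.11153 + 621.14596) = 24.925 km
C: √((0.295·111.32)² + (-0.455·79.12)²) = √(1078.42619 + 1295.97120) = 48.728 km
D: √((0.513·111.32)² + (-0.248·79.12)²) = √(3261.22772 + 385.01347) = 60.384 km
E: √((0.590·111.32)² + (-0.908·79.12)²) = √(4313.70477 + 5161.12353) = 97.339 km
F: √((0.679·111.32)² + (0.686·79.12)²) = √(5713.28572 + 2945.91891) = 93.055 km
G: √((-0.871·111.32)² + (0.814·79.12)²) = √(9401.18730 + 4147.83400) = 116.400 km
H: √((-1.498·111.32)² + (-1.603·79.12)²) = √(27808.01711 + 16085.68656) = 209.508 km
I: √((-1.403·111.32)² + (0.728·79.12)²) = √(24392.80463 + 3317.68627) = 166.465 km
J: √((-0.509·111.32)² + (-1.680·79.12)²) = √(3210.56865 + 17668.15175) = 144.495 km
K: √((0.797·111.32)² + (-1.110·79.12)²) = √(7871.60038 + 7712.91446) = 124.838 km
Sorted: B (24.925 km) < C (48.728 km) < A (57.080 km) < D (60.384 km) < F (93.055 km) < E (97.339 km) < …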